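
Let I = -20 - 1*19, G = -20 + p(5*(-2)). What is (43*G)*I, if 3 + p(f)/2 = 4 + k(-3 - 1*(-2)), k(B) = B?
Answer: 33540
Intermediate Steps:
p(f) = 0 (p(f) = -6 + 2*(4 + (-3 - 1*(-2))) = -6 + 2*(4 + (-3 + 2)) = -6 + 2*(4 - 1) = -6 + 2*3 = -6 + 6 = 0)
G = -20 (G = -20 + 0 = -20)
I = -39 (I = -20 - 19 = -39)
(43*G)*I = (43*(-20))*(-39) = -860*(-39) = 33540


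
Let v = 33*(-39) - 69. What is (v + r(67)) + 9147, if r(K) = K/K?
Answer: 7792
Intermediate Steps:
r(K) = 1
v = -1356 (v = -1287 - 69 = -1356)
(v + r(67)) + 9147 = (-1356 + 1) + 9147 = -1355 + 9147 = 7792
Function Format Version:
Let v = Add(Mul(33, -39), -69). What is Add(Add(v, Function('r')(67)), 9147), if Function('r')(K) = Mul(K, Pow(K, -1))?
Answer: 7792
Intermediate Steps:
Function('r')(K) = 1
v = -1356 (v = Add(-1287, -69) = -1356)
Add(Add(v, Function('r')(67)), 9147) = Add(Add(-1356, 1), 9147) = Add(-1355, 9147) = 7792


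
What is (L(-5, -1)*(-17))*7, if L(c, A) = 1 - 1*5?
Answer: 476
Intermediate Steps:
L(c, A) = -4 (L(c, A) = 1 - 5 = -4)
(L(-5, -1)*(-17))*7 = -4*(-17)*7 = 68*7 = 476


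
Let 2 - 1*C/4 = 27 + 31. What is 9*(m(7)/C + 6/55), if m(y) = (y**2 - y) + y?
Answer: -1737/1760 ≈ -0.98693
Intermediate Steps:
m(y) = y**2
C = -224 (C = 8 - 4*(27 + 31) = 8 - 4*58 = 8 - 232 = -224)
9*(m(7)/C + 6/55) = 9*(7**2/(-224) + 6/55) = 9*(49*(-1/224) + 6*(1/55)) = 9*(-7/32 + 6/55) = 9*(-193/1760) = -1737/1760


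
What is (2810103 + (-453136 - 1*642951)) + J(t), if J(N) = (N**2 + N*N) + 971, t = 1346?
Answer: 5338419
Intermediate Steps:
J(N) = 971 + 2*N**2 (J(N) = (N**2 + N**2) + 971 = 2*N**2 + 971 = 971 + 2*N**2)
(2810103 + (-453136 - 1*642951)) + J(t) = (2810103 + (-453136 - 1*642951)) + (971 + 2*1346**2) = (2810103 + (-453136 - 642951)) + (971 + 2*1811716) = (2810103 - 1096087) + (971 + 3623432) = 1714016 + 3624403 = 5338419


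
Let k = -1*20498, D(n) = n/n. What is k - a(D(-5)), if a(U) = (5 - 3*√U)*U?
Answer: -20500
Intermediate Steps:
D(n) = 1
k = -20498
a(U) = U*(5 - 3*√U)
k - a(D(-5)) = -20498 - (-3*1^(3/2) + 5*1) = -20498 - (-3*1 + 5) = -20498 - (-3 + 5) = -20498 - 1*2 = -20498 - 2 = -20500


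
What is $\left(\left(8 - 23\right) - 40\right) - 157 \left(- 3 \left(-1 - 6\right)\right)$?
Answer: $-3352$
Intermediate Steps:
$\left(\left(8 - 23\right) - 40\right) - 157 \left(- 3 \left(-1 - 6\right)\right) = \left(\left(8 - 23\right) - 40\right) - 157 \left(\left(-3\right) \left(-7\right)\right) = \left(-15 - 40\right) - 3297 = -55 - 3297 = -3352$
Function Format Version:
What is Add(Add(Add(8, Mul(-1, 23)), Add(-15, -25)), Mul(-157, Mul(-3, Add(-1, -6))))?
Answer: -3352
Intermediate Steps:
Add(Add(Add(8, Mul(-1, 23)), Add(-15, -25)), Mul(-157, Mul(-3, Add(-1, -6)))) = Add(Add(Add(8, -23), -40), Mul(-157, Mul(-3, -7))) = Add(Add(-15, -40), Mul(-157, 21)) = Add(-55, -3297) = -3352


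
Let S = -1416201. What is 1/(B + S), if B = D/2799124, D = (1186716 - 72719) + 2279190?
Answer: -2799124/3964118814737 ≈ -7.0612e-7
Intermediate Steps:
D = 3393187 (D = 1113997 + 2279190 = 3393187)
B = 3393187/2799124 ≈ 1.2122
1/(B + S) = 1/(3393187/2799124 - 1416201) = 1/(-3964118814737/2799124) = -2799124/3964118814737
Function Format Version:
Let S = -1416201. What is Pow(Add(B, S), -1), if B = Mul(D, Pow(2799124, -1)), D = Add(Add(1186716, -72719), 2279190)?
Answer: Rational(-2799124, 3964118814737) ≈ -7.0612e-7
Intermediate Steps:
D = 3393187 (D = Add(1113997, 2279190) = 3393187)
B = Rational(3393187, 2799124) (B = Mul(3393187, Pow(2799124, -1)) = Mul(3393187, Rational(1, 2799124)) = Rational(3393187, 2799124) ≈ 1.2122)
Pow(Add(B, S), -1) = Pow(Add(Rational(3393187, 2799124), -1416201), -1) = Pow(Rational(-3964118814737, 2799124), -1) = Rational(-2799124, 3964118814737)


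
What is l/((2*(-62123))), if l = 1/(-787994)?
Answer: 1/97905102524 ≈ 1.0214e-11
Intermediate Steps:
l = -1/787994 ≈ -1.2690e-6
l/((2*(-62123))) = -1/(787994*(2*(-62123))) = -1/787994/(-124246) = -1/787994*(-1/124246) = 1/97905102524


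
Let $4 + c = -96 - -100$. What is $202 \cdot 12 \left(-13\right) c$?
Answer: $0$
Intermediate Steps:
$c = 0$ ($c = -4 - -4 = -4 + \left(-96 + 100\right) = -4 + 4 = 0$)
$202 \cdot 12 \left(-13\right) c = 202 \cdot 12 \left(-13\right) 0 = 202 \left(-156\right) 0 = \left(-31512\right) 0 = 0$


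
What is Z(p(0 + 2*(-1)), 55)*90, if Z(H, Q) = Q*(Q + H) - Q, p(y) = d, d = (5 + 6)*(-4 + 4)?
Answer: 267300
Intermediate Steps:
d = 0 (d = 11*0 = 0)
p(y) = 0
Z(H, Q) = -Q + Q*(H + Q) (Z(H, Q) = Q*(H + Q) - Q = -Q + Q*(H + Q))
Z(p(0 + 2*(-1)), 55)*90 = (55*(-1 + 0 + 55))*90 = (55*54)*90 = 2970*90 = 267300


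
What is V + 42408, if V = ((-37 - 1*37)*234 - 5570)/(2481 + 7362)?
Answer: 417399058/9843 ≈ 42406.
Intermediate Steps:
V = -22886/9843 (V = ((-37 - 37)*234 - 5570)/9843 = (-74*234 - 5570)*(1/9843) = (-17316 - 5570)*(1/9843) = -22886*1/9843 = -22886/9843 ≈ -2.3251)
V + 42408 = -22886/9843 + 42408 = 417399058/9843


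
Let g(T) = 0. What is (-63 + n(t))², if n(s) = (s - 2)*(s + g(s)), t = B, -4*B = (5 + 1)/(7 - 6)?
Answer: 53361/16 ≈ 3335.1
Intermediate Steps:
B = -3/2 (B = -(5 + 1)/(4*(7 - 6)) = -3/(2*1) = -3/2 ≈ -1.5000)
t = -3/2 ≈ -1.5000
n(s) = s*(-2 + s) (n(s) = (s - 2)*(s + 0) = (-2 + s)*s = s*(-2 + s))
(-63 + n(t))² = (-63 - 3*(-2 - 3/2)/2)² = (-63 - 3/2*(-7/2))² = (-63 + 21/4)² = (-231/4)² = 53361/16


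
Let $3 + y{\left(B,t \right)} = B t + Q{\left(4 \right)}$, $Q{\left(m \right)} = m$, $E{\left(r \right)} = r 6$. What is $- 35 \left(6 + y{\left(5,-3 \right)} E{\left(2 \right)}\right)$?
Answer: $5670$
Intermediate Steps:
$E{\left(r \right)} = 6 r$
$y{\left(B,t \right)} = 1 + B t$ ($y{\left(B,t \right)} = -3 + \left(B t + 4\right) = -3 + \left(4 + B t\right) = 1 + B t$)
$- 35 \left(6 + y{\left(5,-3 \right)} E{\left(2 \right)}\right) = - 35 \left(6 + \left(1 + 5 \left(-3\right)\right) 6 \cdot 2\right) = - 35 \left(6 + \left(1 - 15\right) 12\right) = - 35 \left(6 - 168\right) = \left(-35\right) \left(-162\right) = 5670$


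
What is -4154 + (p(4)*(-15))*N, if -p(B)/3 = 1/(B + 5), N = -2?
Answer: -4164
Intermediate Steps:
p(B) = -3/(5 + B) (p(B) = -3/(B + 5) = -3/(5 + B))
-4154 + (p(4)*(-15))*N = -4154 + (-3/(5 + 4)*(-15))*(-2) = -4154 + (-3/9*(-15))*(-2) = -4154 + (-3*⅑*(-15))*(-2) = -4154 - ⅓*(-15)*(-2) = -4154 + 5*(-2) = -4154 - 10 = -4164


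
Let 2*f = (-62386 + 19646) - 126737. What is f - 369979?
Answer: -909435/2 ≈ -4.5472e+5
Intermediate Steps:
f = -169477/2 (f = ((-62386 + 19646) - 126737)/2 = (-42740 - 126737)/2 = (½)*(-169477) = -169477/2 ≈ -84739.)
f - 369979 = -169477/2 - 369979 = -909435/2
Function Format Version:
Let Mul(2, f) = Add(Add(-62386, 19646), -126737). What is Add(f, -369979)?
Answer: Rational(-909435, 2) ≈ -4.5472e+5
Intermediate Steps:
f = Rational(-169477, 2) (f = Mul(Rational(1, 2), Add(Add(-62386, 19646), -126737)) = Mul(Rational(1, 2), Add(-42740, -126737)) = Mul(Rational(1, 2), -169477) = Rational(-169477, 2) ≈ -84739.)
Add(f, -369979) = Add(Rational(-169477, 2), -369979) = Rational(-909435, 2)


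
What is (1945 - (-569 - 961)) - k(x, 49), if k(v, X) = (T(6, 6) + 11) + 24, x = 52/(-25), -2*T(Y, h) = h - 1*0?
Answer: 3443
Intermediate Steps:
T(Y, h) = -h/2 (T(Y, h) = -(h - 1*0)/2 = -(h + 0)/2 = -h/2)
x = -52/25 (x = 52*(-1/25) = -52/25 ≈ -2.0800)
k(v, X) = 32 (k(v, X) = (-1/2*6 + 11) + 24 = (-3 + 11) + 24 = 8 + 24 = 32)
(1945 - (-569 - 961)) - k(x, 49) = (1945 - (-569 - 961)) - 1*32 = (1945 - 1*(-1530)) - 32 = (1945 + 1530) - 32 = 3475 - 32 = 3443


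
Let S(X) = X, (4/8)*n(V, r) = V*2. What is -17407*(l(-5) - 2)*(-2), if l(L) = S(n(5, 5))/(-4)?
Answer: -243698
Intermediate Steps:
n(V, r) = 4*V (n(V, r) = 2*(V*2) = 2*(2*V) = 4*V)
l(L) = -5 (l(L) = (4*5)/(-4) = 20*(-¼) = -5)
-17407*(l(-5) - 2)*(-2) = -17407*(-5 - 2)*(-2) = -(-121849)*(-2) = -17407*14 = -243698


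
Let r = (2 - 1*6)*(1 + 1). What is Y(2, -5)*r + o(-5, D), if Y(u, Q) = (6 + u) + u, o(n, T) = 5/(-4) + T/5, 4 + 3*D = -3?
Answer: -4903/60 ≈ -81.717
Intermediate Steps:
D = -7/3 (D = -4/3 + (1/3)*(-3) = -4/3 - 1 = -7/3 ≈ -2.3333)
o(n, T) = -5/4 + T/5 (o(n, T) = 5*(-1/4) + T*(1/5) = -5/4 + T/5)
Y(u, Q) = 6 + 2*u
r = -8 (r = (2 - 6)*2 = -4*2 = -8)
Y(2, -5)*r + o(-5, D) = (6 + 2*2)*(-8) + (-5/4 + (1/5)*(-7/3)) = (6 + 4)*(-8) + (-5/4 - 7/15) = 10*(-8) - 103/60 = -80 - 103/60 = -4903/60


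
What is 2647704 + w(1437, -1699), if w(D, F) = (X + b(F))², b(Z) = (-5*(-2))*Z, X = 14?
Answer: 290832280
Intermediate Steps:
b(Z) = 10*Z
w(D, F) = (14 + 10*F)²
2647704 + w(1437, -1699) = 2647704 + 4*(7 + 5*(-1699))² = 2647704 + 4*(7 - 8495)² = 2647704 + 4*(-8488)² = 2647704 + 4*72046144 = 2647704 + 288184576 = 290832280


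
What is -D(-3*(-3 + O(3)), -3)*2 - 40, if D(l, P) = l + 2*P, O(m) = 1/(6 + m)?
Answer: -136/3 ≈ -45.333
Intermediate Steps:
-D(-3*(-3 + O(3)), -3)*2 - 40 = -(-3*(-3 + 1/(6 + 3)) + 2*(-3))*2 - 40 = -(-3*(-3 + 1/9) - 6)*2 - 40 = -(-3*(-3 + ⅑) - 6)*2 - 40 = -(-3*(-26/9) - 6)*2 - 40 = -(26/3 - 6)*2 - 40 = -1*8/3*2 - 40 = -8/3*2 - 40 = -16/3 - 40 = -136/3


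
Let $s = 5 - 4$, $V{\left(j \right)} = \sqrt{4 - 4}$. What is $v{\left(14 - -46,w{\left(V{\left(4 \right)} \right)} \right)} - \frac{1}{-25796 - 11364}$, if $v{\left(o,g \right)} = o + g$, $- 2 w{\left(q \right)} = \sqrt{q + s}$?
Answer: $\frac{2211021}{37160} \approx 59.5$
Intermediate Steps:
$V{\left(j \right)} = 0$ ($V{\left(j \right)} = \sqrt{0} = 0$)
$s = 1$
$w{\left(q \right)} = - \frac{\sqrt{1 + q}}{2}$ ($w{\left(q \right)} = - \frac{\sqrt{q + 1}}{2} = - \frac{\sqrt{1 + q}}{2}$)
$v{\left(o,g \right)} = g + o$
$v{\left(14 - -46,w{\left(V{\left(4 \right)} \right)} \right)} - \frac{1}{-25796 - 11364} = \left(- \frac{\sqrt{1 + 0}}{2} + \left(14 - -46\right)\right) - \frac{1}{-25796 - 11364} = \left(- \frac{\sqrt{1}}{2} + \left(14 + 46\right)\right) - \frac{1}{-37160} = \left(\left(- \frac{1}{2}\right) 1 + 60\right) - - \frac{1}{37160} = \left(- \frac{1}{2} + 60\right) + \frac{1}{37160} = \frac{119}{2} + \frac{1}{37160} = \frac{2211021}{37160}$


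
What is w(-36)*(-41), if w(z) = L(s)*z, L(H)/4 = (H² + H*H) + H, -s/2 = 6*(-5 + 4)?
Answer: 1771200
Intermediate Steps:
s = 12 (s = -12*(-5 + 4) = -12*(-1) = -2*(-6) = 12)
L(H) = 4*H + 8*H² (L(H) = 4*((H² + H*H) + H) = 4*((H² + H²) + H) = 4*(2*H² + H) = 4*(H + 2*H²) = 4*H + 8*H²)
w(z) = 1200*z (w(z) = (4*12*(1 + 2*12))*z = (4*12*(1 + 24))*z = (4*12*25)*z = 1200*z)
w(-36)*(-41) = (1200*(-36))*(-41) = -43200*(-41) = 1771200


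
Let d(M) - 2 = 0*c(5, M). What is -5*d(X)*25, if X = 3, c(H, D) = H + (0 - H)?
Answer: -250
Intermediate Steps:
c(H, D) = 0 (c(H, D) = H - H = 0)
d(M) = 2 (d(M) = 2 + 0*0 = 2 + 0 = 2)
-5*d(X)*25 = -5*2*25 = -10*25 = -250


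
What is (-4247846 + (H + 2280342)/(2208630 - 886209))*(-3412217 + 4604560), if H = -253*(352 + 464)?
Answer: -2232637896514633432/440807 ≈ -5.0649e+12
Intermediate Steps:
H = -206448 (H = -253*816 = -206448)
(-4247846 + (H + 2280342)/(2208630 - 886209))*(-3412217 + 4604560) = (-4247846 + (-206448 + 2280342)/(2208630 - 886209))*(-3412217 + 4604560) = (-4247846 + 2073894/1322421)*1192343 = (-4247846 + 2073894*(1/1322421))*1192343 = (-4247846 + 691298/440807)*1192343 = -1872479560424/440807*1192343 = -2232637896514633432/440807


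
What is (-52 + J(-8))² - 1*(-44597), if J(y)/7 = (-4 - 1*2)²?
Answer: 84597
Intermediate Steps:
J(y) = 252 (J(y) = 7*(-4 - 1*2)² = 7*(-4 - 2)² = 7*(-6)² = 7*36 = 252)
(-52 + J(-8))² - 1*(-44597) = (-52 + 252)² - 1*(-44597) = 200² + 44597 = 40000 + 44597 = 84597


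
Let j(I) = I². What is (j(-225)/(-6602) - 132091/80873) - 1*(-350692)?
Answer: 187237749933425/533923546 ≈ 3.5068e+5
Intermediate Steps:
(j(-225)/(-6602) - 132091/80873) - 1*(-350692) = ((-225)²/(-6602) - 132091/80873) - 1*(-350692) = (50625*(-1/6602) - 132091*1/80873) + 350692 = (-50625/6602 - 132091/80873) + 350692 = -4966260407/533923546 + 350692 = 187237749933425/533923546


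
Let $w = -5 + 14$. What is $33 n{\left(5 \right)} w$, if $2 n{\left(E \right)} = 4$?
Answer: $594$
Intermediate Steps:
$n{\left(E \right)} = 2$ ($n{\left(E \right)} = \frac{1}{2} \cdot 4 = 2$)
$w = 9$
$33 n{\left(5 \right)} w = 33 \cdot 2 \cdot 9 = 66 \cdot 9 = 594$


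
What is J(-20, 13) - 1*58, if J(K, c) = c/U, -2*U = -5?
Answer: -264/5 ≈ -52.800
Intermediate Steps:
U = 5/2 (U = -½*(-5) = 5/2 ≈ 2.5000)
J(K, c) = 2*c/5 (J(K, c) = c/(5/2) = c*(⅖) = 2*c/5)
J(-20, 13) - 1*58 = (⅖)*13 - 1*58 = 26/5 - 58 = -264/5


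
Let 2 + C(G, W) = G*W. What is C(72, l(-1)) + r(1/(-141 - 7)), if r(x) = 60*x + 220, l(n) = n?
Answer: 5387/37 ≈ 145.59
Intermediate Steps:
C(G, W) = -2 + G*W
r(x) = 220 + 60*x
C(72, l(-1)) + r(1/(-141 - 7)) = (-2 + 72*(-1)) + (220 + 60/(-141 - 7)) = (-2 - 72) + (220 + 60/(-148)) = -74 + (220 + 60*(-1/148)) = -74 + (220 - 15/37) = -74 + 8125/37 = 5387/37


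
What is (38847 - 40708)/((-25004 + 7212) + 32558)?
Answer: -1861/14766 ≈ -0.12603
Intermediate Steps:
(38847 - 40708)/((-25004 + 7212) + 32558) = -1861/(-17792 + 32558) = -1861/14766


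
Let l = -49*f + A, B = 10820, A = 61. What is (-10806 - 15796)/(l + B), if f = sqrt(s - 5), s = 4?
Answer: -144728181/59199281 - 651749*I/59199281 ≈ -2.4448 - 0.011009*I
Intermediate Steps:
f = I (f = sqrt(4 - 5) = sqrt(-1) = I ≈ 1.0*I)
l = 61 - 49*I (l = -49*I + 61 = 61 - 49*I ≈ 61.0 - 49.0*I)
(-10806 - 15796)/(l + B) = (-10806 - 15796)/((61 - 49*I) + 10820) = -26602*(10881 + 49*I)/118398562 = -13301*(10881 + 49*I)/59199281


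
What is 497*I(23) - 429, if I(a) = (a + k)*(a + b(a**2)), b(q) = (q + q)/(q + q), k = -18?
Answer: 59211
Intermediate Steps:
b(q) = 1 (b(q) = (2*q)/((2*q)) = (2*q)*(1/(2*q)) = 1)
I(a) = (1 + a)*(-18 + a) (I(a) = (a - 18)*(a + 1) = (-18 + a)*(1 + a) = (1 + a)*(-18 + a))
497*I(23) - 429 = 497*(-18 + 23**2 - 17*23) - 429 = 497*(-18 + 529 - 391) - 429 = 497*120 - 429 = 59640 - 429 = 59211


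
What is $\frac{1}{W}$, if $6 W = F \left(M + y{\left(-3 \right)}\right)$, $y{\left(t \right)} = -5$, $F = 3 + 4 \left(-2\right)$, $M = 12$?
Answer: $- \frac{6}{35} \approx -0.17143$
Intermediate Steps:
$F = -5$ ($F = 3 - 8 = -5$)
$W = - \frac{35}{6}$ ($W = \frac{\left(-5\right) \left(12 - 5\right)}{6} = \frac{\left(-5\right) 7}{6} = \frac{1}{6} \left(-35\right) = - \frac{35}{6} \approx -5.8333$)
$\frac{1}{W} = \frac{1}{- \frac{35}{6}} = - \frac{6}{35}$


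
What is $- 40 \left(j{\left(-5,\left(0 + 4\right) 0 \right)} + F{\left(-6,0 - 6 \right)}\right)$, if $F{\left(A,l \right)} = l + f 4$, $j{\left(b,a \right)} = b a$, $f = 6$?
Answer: $-720$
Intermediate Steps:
$j{\left(b,a \right)} = a b$
$F{\left(A,l \right)} = 24 + l$ ($F{\left(A,l \right)} = l + 6 \cdot 4 = l + 24 = 24 + l$)
$- 40 \left(j{\left(-5,\left(0 + 4\right) 0 \right)} + F{\left(-6,0 - 6 \right)}\right) = - 40 \left(\left(0 + 4\right) 0 \left(-5\right) + \left(24 + \left(0 - 6\right)\right)\right) = - 40 \left(4 \cdot 0 \left(-5\right) + \left(24 + \left(0 - 6\right)\right)\right) = - 40 \left(0 \left(-5\right) + \left(24 - 6\right)\right) = - 40 \left(0 + 18\right) = - 40 \cdot 18 = \left(-1\right) 720 = -720$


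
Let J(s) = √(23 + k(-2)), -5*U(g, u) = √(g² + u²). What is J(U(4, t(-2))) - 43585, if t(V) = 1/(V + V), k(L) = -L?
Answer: -43580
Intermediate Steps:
t(V) = 1/(2*V)
U(g, u) = -√(g² + u²)/5
J(s) = 5 (J(s) = √(23 - 1*(-2)) = √(23 + 2) = √25 = 5)
J(U(4, t(-2))) - 43585 = 5 - 43585 = -43580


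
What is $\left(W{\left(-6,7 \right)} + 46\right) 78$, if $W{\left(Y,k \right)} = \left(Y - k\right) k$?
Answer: $-3510$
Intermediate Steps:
$W{\left(Y,k \right)} = k \left(Y - k\right)$
$\left(W{\left(-6,7 \right)} + 46\right) 78 = \left(7 \left(-6 - 7\right) + 46\right) 78 = \left(7 \left(-13\right) + 46\right) 78 = \left(-91 + 46\right) 78 = \left(-45\right) 78 = -3510$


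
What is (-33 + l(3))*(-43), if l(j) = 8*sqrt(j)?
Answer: 1419 - 344*sqrt(3) ≈ 823.17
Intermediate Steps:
(-33 + l(3))*(-43) = (-33 + 8*sqrt(3))*(-43) = 1419 - 344*sqrt(3)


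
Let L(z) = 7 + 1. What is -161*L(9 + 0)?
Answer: -1288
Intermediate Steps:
L(z) = 8
-161*L(9 + 0) = -161*8 = -1288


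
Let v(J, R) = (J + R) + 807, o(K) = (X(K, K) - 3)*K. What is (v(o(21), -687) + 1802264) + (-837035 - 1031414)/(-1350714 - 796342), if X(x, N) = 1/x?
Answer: 3869688132481/2147056 ≈ 1.8023e+6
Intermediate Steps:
o(K) = K*(-3 + 1/K) (o(K) = (1/K - 3)*K = (-3 + 1/K)*K = K*(-3 + 1/K))
v(J, R) = 807 + J + R
(v(o(21), -687) + 1802264) + (-837035 - 1031414)/(-1350714 - 796342) = ((807 + (1 - 3*21) - 687) + 1802264) + (-837035 - 1031414)/(-1350714 - 796342) = ((807 + (1 - 63) - 687) + 1802264) - 1868449/(-2147056) = ((807 - 62 - 687) + 1802264) - 1868449*(-1/2147056) = (58 + 1802264) + 1868449/2147056 = 1802322 + 1868449/2147056 = 3869688132481/2147056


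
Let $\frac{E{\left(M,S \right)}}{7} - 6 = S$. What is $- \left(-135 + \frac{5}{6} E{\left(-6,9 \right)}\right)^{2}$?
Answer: $- \frac{9025}{4} \approx -2256.3$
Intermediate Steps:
$E{\left(M,S \right)} = 42 + 7 S$
$- \left(-135 + \frac{5}{6} E{\left(-6,9 \right)}\right)^{2} = - \left(-135 + \frac{5}{6} \left(42 + 7 \cdot 9\right)\right)^{2} = - \left(-135 + 5 \cdot \frac{1}{6} \left(42 + 63\right)\right)^{2} = - \left(-135 + \frac{5}{6} \cdot 105\right)^{2} = - \left(-135 + \frac{175}{2}\right)^{2} = - \left(- \frac{95}{2}\right)^{2} = \left(-1\right) \frac{9025}{4} = - \frac{9025}{4}$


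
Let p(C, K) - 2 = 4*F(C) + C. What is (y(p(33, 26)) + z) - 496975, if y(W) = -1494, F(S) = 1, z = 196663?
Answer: -301806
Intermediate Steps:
p(C, K) = 6 + C (p(C, K) = 2 + (4*1 + C) = 2 + (4 + C) = 6 + C)
(y(p(33, 26)) + z) - 496975 = (-1494 + 196663) - 496975 = 195169 - 496975 = -301806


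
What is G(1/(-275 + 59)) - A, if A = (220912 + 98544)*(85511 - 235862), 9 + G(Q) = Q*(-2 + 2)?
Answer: 48030529047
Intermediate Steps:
G(Q) = -9 (G(Q) = -9 + Q*(-2 + 2) = -9 + Q*0 = -9 + 0 = -9)
A = -48030529056 (A = 319456*(-150351) = -48030529056)
G(1/(-275 + 59)) - A = -9 - 1*(-48030529056) = -9 + 48030529056 = 48030529047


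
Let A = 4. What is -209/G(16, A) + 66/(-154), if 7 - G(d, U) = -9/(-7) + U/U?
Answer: -940/21 ≈ -44.762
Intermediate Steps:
G(d, U) = 33/7 (G(d, U) = 7 - (-9/(-7) + U/U) = 7 - (-9*(-⅐) + 1) = 7 - (9/7 + 1) = 7 - 1*16/7 = 7 - 16/7 = 33/7)
-209/G(16, A) + 66/(-154) = -209/33/7 + 66/(-154) = -209*7/33 + 66*(-1/154) = -133/3 - 3/7 = -940/21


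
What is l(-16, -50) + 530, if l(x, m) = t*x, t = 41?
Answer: -126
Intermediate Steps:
l(x, m) = 41*x
l(-16, -50) + 530 = 41*(-16) + 530 = -656 + 530 = -126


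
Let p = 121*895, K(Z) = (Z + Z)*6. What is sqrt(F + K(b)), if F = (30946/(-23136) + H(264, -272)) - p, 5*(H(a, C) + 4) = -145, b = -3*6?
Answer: I*sqrt(907836732195)/2892 ≈ 329.46*I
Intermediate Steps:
b = -18
H(a, C) = -33 (H(a, C) = -4 + (1/5)*(-145) = -4 - 29 = -33)
K(Z) = 12*Z (K(Z) = (2*Z)*6 = 12*Z)
p = 108295
F = -1253153777/11568 (F = (30946/(-23136) - 33) - 1*108295 = (30946*(-1/23136) - 33) - 108295 = (-15473/11568 - 33) - 108295 = -397217/11568 - 108295 = -1253153777/11568 ≈ -1.0833e+5)
sqrt(F + K(b)) = sqrt(-1253153777/11568 + 12*(-18)) = sqrt(-1253153777/11568 - 216) = sqrt(-1255652465/11568) = I*sqrt(907836732195)/2892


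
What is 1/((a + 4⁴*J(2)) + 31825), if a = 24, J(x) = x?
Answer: 1/32361 ≈ 3.0901e-5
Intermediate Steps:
1/((a + 4⁴*J(2)) + 31825) = 1/((24 + 4⁴*2) + 31825) = 1/((24 + 256*2) + 31825) = 1/((24 + 512) + 31825) = 1/(536 + 31825) = 1/32361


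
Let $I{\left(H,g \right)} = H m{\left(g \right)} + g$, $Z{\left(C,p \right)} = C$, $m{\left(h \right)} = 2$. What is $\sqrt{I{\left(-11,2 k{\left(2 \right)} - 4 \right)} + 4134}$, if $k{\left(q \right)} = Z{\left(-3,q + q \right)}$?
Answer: $\sqrt{4102} \approx 64.047$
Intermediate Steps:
$k{\left(q \right)} = -3$
$I{\left(H,g \right)} = g + 2 H$ ($I{\left(H,g \right)} = H 2 + g = 2 H + g = g + 2 H$)
$\sqrt{I{\left(-11,2 k{\left(2 \right)} - 4 \right)} + 4134} = \sqrt{\left(\left(2 \left(-3\right) - 4\right) + 2 \left(-11\right)\right) + 4134} = \sqrt{\left(\left(-6 - 4\right) - 22\right) + 4134} = \sqrt{\left(-10 - 22\right) + 4134} = \sqrt{-32 + 4134} = \sqrt{4102}$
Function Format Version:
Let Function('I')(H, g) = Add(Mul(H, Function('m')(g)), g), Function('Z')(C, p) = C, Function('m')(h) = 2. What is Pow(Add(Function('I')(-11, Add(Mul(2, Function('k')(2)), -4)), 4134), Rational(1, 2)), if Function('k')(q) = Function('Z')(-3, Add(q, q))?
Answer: Pow(4102, Rational(1, 2)) ≈ 64.047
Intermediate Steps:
Function('k')(q) = -3
Function('I')(H, g) = Add(g, Mul(2, H)) (Function('I')(H, g) = Add(Mul(H, 2), g) = Add(Mul(2, H), g) = Add(g, Mul(2, H)))
Pow(Add(Function('I')(-11, Add(Mul(2, Function('k')(2)), -4)), 4134), Rational(1, 2)) = Pow(Add(Add(Add(Mul(2, -3), -4), Mul(2, -11)), 4134), Rational(1, 2)) = Pow(Add(Add(Add(-6, -4), -22), 4134), Rational(1, 2)) = Pow(Add(Add(-10, -22), 4134), Rational(1, 2)) = Pow(Add(-32, 4134), Rational(1, 2)) = Pow(4102, Rational(1, 2))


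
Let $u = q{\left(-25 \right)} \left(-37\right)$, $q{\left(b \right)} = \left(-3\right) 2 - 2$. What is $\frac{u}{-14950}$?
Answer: $- \frac{148}{7475} \approx -0.019799$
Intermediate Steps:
$q{\left(b \right)} = -8$ ($q{\left(b \right)} = -6 - 2 = -8$)
$u = 296$ ($u = \left(-8\right) \left(-37\right) = 296$)
$\frac{u}{-14950} = \frac{296}{-14950} = 296 \left(- \frac{1}{14950}\right) = - \frac{148}{7475}$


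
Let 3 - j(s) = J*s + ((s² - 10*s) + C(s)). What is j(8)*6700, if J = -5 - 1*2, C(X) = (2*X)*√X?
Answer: 502500 - 214400*√2 ≈ 1.9929e+5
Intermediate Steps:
C(X) = 2*X^(3/2)
J = -7 (J = -5 - 2 = -7)
j(s) = 3 - s² - 2*s^(3/2) + 17*s (j(s) = 3 - (-7*s + ((s² - 10*s) + 2*s^(3/2))) = 3 - (-7*s + (s² - 10*s + 2*s^(3/2))) = 3 - (s² - 17*s + 2*s^(3/2)) = 3 + (-s² - 2*s^(3/2) + 17*s) = 3 - s² - 2*s^(3/2) + 17*s)
j(8)*6700 = (3 - 1*8² - 32*√2 + 17*8)*6700 = (3 - 1*64 - 32*√2 + 136)*6700 = (3 - 64 - 32*√2 + 136)*6700 = (75 - 32*√2)*6700 = 502500 - 214400*√2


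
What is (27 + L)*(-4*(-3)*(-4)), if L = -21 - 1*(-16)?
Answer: -1056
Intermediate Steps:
L = -5 (L = -21 + 16 = -5)
(27 + L)*(-4*(-3)*(-4)) = (27 - 5)*(-4*(-3)*(-4)) = 22*(12*(-4)) = 22*(-48) = -1056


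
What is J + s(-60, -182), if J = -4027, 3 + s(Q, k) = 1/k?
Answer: -733461/182 ≈ -4030.0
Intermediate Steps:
s(Q, k) = -3 + 1/k
J + s(-60, -182) = -4027 + (-3 + 1/(-182)) = -4027 + (-3 - 1/182) = -4027 - 547/182 = -733461/182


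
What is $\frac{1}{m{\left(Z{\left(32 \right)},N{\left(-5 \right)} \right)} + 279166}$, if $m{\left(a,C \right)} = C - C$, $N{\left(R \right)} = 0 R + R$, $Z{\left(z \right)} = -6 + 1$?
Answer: $\frac{1}{279166} \approx 3.5821 \cdot 10^{-6}$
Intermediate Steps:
$Z{\left(z \right)} = -5$
$N{\left(R \right)} = R$ ($N{\left(R \right)} = 0 + R = R$)
$m{\left(a,C \right)} = 0$
$\frac{1}{m{\left(Z{\left(32 \right)},N{\left(-5 \right)} \right)} + 279166} = \frac{1}{0 + 279166} = \frac{1}{279166}$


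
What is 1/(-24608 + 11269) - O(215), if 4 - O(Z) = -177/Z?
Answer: -13832758/2867885 ≈ -4.8233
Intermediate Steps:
O(Z) = 4 + 177/Z (O(Z) = 4 - (-177)/Z = 4 + 177/Z)
1/(-24608 + 11269) - O(215) = 1/(-24608 + 11269) - (4 + 177/215) = 1/(-13339) - (4 + 177*(1/215)) = -1/13339 - (4 + 177/215) = -1/13339 - 1*1037/215 = -1/13339 - 1037/215 = -13832758/2867885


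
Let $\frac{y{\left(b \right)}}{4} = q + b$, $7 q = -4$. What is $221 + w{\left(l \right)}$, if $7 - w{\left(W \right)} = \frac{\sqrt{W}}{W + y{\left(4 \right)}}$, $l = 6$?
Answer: $228 - \frac{7 \sqrt{6}}{138} \approx 227.88$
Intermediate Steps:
$q = - \frac{4}{7}$ ($q = \frac{1}{7} \left(-4\right) = - \frac{4}{7} \approx -0.57143$)
$y{\left(b \right)} = - \frac{16}{7} + 4 b$ ($y{\left(b \right)} = 4 \left(- \frac{4}{7} + b\right) = - \frac{16}{7} + 4 b$)
$w{\left(W \right)} = 7 - \frac{\sqrt{W}}{\frac{96}{7} + W}$ ($w{\left(W \right)} = 7 - \frac{\sqrt{W}}{W + \left(- \frac{16}{7} + 4 \cdot 4\right)} = 7 - \frac{\sqrt{W}}{W + \left(- \frac{16}{7} + 16\right)} = 7 - \frac{\sqrt{W}}{W + \frac{96}{7}} = 7 - \frac{\sqrt{W}}{\frac{96}{7} + W}$)
$221 + w{\left(l \right)} = 221 + \frac{7 \left(96 - \sqrt{6} + 7 \cdot 6\right)}{96 + 7 \cdot 6} = 221 + \frac{7 \left(96 - \sqrt{6} + 42\right)}{96 + 42} = 221 + \frac{7 \left(138 - \sqrt{6}\right)}{138} = 221 + 7 \cdot \frac{1}{138} \left(138 - \sqrt{6}\right) = 221 + \left(7 - \frac{7 \sqrt{6}}{138}\right) = 228 - \frac{7 \sqrt{6}}{138}$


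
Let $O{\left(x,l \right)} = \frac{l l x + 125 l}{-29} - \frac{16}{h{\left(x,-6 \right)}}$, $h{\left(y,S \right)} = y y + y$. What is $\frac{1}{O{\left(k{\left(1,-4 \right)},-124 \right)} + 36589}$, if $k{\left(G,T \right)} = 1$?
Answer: $\frac{29}{1060973} \approx 2.7333 \cdot 10^{-5}$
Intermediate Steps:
$h{\left(y,S \right)} = y + y^{2}$ ($h{\left(y,S \right)} = y^{2} + y = y + y^{2}$)
$O{\left(x,l \right)} = - \frac{125 l}{29} - \frac{16}{x \left(1 + x\right)} - \frac{x l^{2}}{29}$ ($O{\left(x,l \right)} = \frac{l l x + 125 l}{-29} - \frac{16}{x \left(1 + x\right)} = \left(l^{2} x + 125 l\right) \left(- \frac{1}{29}\right) - 16 \frac{1}{x \left(1 + x\right)} = \left(x l^{2} + 125 l\right) \left(- \frac{1}{29}\right) - \frac{16}{x \left(1 + x\right)} = \left(125 l + x l^{2}\right) \left(- \frac{1}{29}\right) - \frac{16}{x \left(1 + x\right)} = \left(- \frac{125 l}{29} - \frac{x l^{2}}{29}\right) - \frac{16}{x \left(1 + x\right)} = - \frac{125 l}{29} - \frac{16}{x \left(1 + x\right)} - \frac{x l^{2}}{29}$)
$\frac{1}{O{\left(k{\left(1,-4 \right)},-124 \right)} + 36589} = \frac{1}{\frac{-464 - 124 \left(1 + 1\right) \left(-125 - \left(-124\right) 1\right)}{29 \cdot 1 \left(1 + 1\right)} + 36589} = \frac{1}{\frac{1}{29} \cdot 1 \cdot \frac{1}{2} \left(-464 - 124 \cdot 2 \left(-125 + 124\right)\right) + 36589} = \frac{1}{\frac{1}{29} \cdot 1 \cdot \frac{1}{2} \left(-464 - 124 \cdot 2 \left(-1\right)\right) + 36589} = \frac{1}{\frac{1}{29} \cdot 1 \cdot \frac{1}{2} \left(-464 + 248\right) + 36589} = \frac{1}{\frac{1}{29} \cdot 1 \cdot \frac{1}{2} \left(-216\right) + 36589} = \frac{1}{- \frac{108}{29} + 36589} = \frac{1}{\frac{1060973}{29}} = \frac{29}{1060973}$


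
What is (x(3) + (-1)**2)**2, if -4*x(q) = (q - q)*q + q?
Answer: 1/16 ≈ 0.062500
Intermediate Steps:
x(q) = -q/4 (x(q) = -((q - q)*q + q)/4 = -(0*q + q)/4 = -(0 + q)/4 = -q/4)
(x(3) + (-1)**2)**2 = (-1/4*3 + (-1)**2)**2 = (-3/4 + 1)**2 = (1/4)**2 = 1/16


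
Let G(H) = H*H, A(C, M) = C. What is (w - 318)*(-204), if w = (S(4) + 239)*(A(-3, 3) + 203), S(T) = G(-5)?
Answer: -10706328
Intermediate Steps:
G(H) = H²
S(T) = 25 (S(T) = (-5)² = 25)
w = 52800 (w = (25 + 239)*(-3 + 203) = 264*200 = 52800)
(w - 318)*(-204) = (52800 - 318)*(-204) = 52482*(-204) = -10706328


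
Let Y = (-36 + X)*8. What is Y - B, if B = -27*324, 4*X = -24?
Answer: 8412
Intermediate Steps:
X = -6 (X = (¼)*(-24) = -6)
B = -8748
Y = -336 (Y = (-36 - 6)*8 = -42*8 = -336)
Y - B = -336 - 1*(-8748) = -336 + 8748 = 8412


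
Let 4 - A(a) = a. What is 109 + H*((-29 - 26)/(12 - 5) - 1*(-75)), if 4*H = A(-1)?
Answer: 2701/14 ≈ 192.93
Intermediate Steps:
A(a) = 4 - a
H = 5/4 (H = (4 - 1*(-1))/4 = (4 + 1)/4 = (¼)*5 = 5/4 ≈ 1.2500)
109 + H*((-29 - 26)/(12 - 5) - 1*(-75)) = 109 + 5*((-29 - 26)/(12 - 5) - 1*(-75))/4 = 109 + 5*(-55/7 + 75)/4 = 109 + (5/4)*(470/7) = 109 + 1175/14 = 2701/14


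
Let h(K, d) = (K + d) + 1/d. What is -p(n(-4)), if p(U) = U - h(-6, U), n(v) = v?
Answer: -25/4 ≈ -6.2500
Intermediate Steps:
h(K, d) = K + d + 1/d
p(U) = 6 - 1/U (p(U) = U - (-6 + U + 1/U) = U + (6 - U - 1/U) = 6 - 1/U)
-p(n(-4)) = -(6 - 1/(-4)) = -(6 - 1*(-¼)) = -(6 + ¼) = -1*25/4 = -25/4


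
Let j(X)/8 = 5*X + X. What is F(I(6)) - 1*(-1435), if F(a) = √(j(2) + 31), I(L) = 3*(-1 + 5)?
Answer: 1435 + √127 ≈ 1446.3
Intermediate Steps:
I(L) = 12 (I(L) = 3*4 = 12)
j(X) = 48*X (j(X) = 8*(5*X + X) = 8*(6*X) = 48*X)
F(a) = √127 (F(a) = √(48*2 + 31) = √(96 + 31) = √127)
F(I(6)) - 1*(-1435) = √127 - 1*(-1435) = √127 + 1435 = 1435 + √127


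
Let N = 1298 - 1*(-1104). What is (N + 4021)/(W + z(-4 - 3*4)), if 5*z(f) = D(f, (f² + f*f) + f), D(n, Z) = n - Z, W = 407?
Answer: 32115/1523 ≈ 21.087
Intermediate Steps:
z(f) = -2*f²/5 (z(f) = (f - ((f² + f*f) + f))/5 = (f - ((f² + f²) + f))/5 = (f - (2*f² + f))/5 = (f - (f + 2*f²))/5 = (f + (-f - 2*f²))/5 = (-2*f²)/5 = -2*f²/5)
N = 2402 (N = 1298 + 1104 = 2402)
(N + 4021)/(W + z(-4 - 3*4)) = (2402 + 4021)/(407 - 2*(-4 - 3*4)²/5) = 6423/(407 - 2*(-4 - 12)²/5) = 6423/(407 - ⅖*(-16)²) = 6423/(407 - ⅖*256) = 6423/(407 - 512/5) = 6423/(1523/5) = 6423*(5/1523) = 32115/1523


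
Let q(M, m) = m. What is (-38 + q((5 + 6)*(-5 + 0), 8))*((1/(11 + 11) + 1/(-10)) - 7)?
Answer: 2328/11 ≈ 211.64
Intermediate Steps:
(-38 + q((5 + 6)*(-5 + 0), 8))*((1/(11 + 11) + 1/(-10)) - 7) = (-38 + 8)*((1/(11 + 11) + 1/(-10)) - 7) = -30*((1/22 - ⅒) - 7) = -30*(-3/55 - 7) = -30*(-388/55) = 2328/11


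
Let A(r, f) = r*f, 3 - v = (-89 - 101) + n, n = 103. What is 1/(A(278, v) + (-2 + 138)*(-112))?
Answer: 1/9788 ≈ 0.00010217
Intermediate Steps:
v = 90 (v = 3 - ((-89 - 101) + 103) = 3 - (-190 + 103) = 3 - 1*(-87) = 3 + 87 = 90)
A(r, f) = f*r
1/(A(278, v) + (-2 + 138)*(-112)) = 1/(90*278 + (-2 + 138)*(-112)) = 1/(25020 + 136*(-112)) = 1/(25020 - 15232) = 1/9788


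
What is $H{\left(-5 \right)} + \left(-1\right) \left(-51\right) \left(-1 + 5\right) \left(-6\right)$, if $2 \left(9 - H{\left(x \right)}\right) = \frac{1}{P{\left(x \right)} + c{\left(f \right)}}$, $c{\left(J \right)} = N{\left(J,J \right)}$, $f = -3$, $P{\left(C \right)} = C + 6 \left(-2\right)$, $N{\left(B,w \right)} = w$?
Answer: $- \frac{48599}{40} \approx -1215.0$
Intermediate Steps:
$P{\left(C \right)} = -12 + C$ ($P{\left(C \right)} = C - 12 = -12 + C$)
$c{\left(J \right)} = J$
$H{\left(x \right)} = 9 - \frac{1}{2 \left(-15 + x\right)}$ ($H{\left(x \right)} = 9 - \frac{1}{2 \left(\left(-12 + x\right) - 3\right)} = 9 - \frac{1}{2 \left(-15 + x\right)}$)
$H{\left(-5 \right)} + \left(-1\right) \left(-51\right) \left(-1 + 5\right) \left(-6\right) = \frac{-271 + 18 \left(-5\right)}{2 \left(-15 - 5\right)} + \left(-1\right) \left(-51\right) \left(-1 + 5\right) \left(-6\right) = \frac{-271 - 90}{2 \left(-20\right)} + 51 \cdot 4 \left(-6\right) = \frac{1}{2} \left(- \frac{1}{20}\right) \left(-361\right) + 51 \left(-24\right) = \frac{361}{40} - 1224 = - \frac{48599}{40}$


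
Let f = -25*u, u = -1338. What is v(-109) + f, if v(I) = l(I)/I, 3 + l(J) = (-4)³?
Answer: 3646117/109 ≈ 33451.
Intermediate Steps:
f = 33450 (f = -25*(-1338) = 33450)
l(J) = -67 (l(J) = -3 + (-4)³ = -3 - 64 = -67)
v(I) = -67/I
v(-109) + f = -67/(-109) + 33450 = -67*(-1/109) + 33450 = 67/109 + 33450 = 3646117/109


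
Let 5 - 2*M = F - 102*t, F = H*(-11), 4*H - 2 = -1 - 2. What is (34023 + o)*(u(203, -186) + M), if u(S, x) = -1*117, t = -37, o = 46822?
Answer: -1295379435/8 ≈ -1.6192e+8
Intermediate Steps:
H = -¼ (H = ½ + (-1 - 2)/4 = ½ + (¼)*(-3) = ½ - ¾ = -¼ ≈ -0.25000)
u(S, x) = -117
F = 11/4 (F = -¼*(-11) = 11/4 ≈ 2.7500)
M = -15087/8 (M = 5/2 - (11/4 - 102*(-37))/2 = 5/2 - (11/4 + 3774)/2 = 5/2 - ½*15107/4 = 5/2 - 15107/8 = -15087/8 ≈ -1885.9)
(34023 + o)*(u(203, -186) + M) = (34023 + 46822)*(-117 - 15087/8) = 80845*(-16023/8) = -1295379435/8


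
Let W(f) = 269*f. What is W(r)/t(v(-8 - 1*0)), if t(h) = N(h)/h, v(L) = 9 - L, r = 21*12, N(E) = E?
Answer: 67788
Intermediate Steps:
r = 252
t(h) = 1 (t(h) = h/h = 1)
W(r)/t(v(-8 - 1*0)) = (269*252)/1 = 67788*1 = 67788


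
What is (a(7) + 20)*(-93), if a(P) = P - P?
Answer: -1860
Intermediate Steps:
a(P) = 0
(a(7) + 20)*(-93) = (0 + 20)*(-93) = 20*(-93) = -1860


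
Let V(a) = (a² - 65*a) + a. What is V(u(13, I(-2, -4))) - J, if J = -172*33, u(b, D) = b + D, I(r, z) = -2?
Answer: 5093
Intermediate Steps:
u(b, D) = D + b
J = -5676
V(a) = a² - 64*a
V(u(13, I(-2, -4))) - J = (-2 + 13)*(-64 + (-2 + 13)) - 1*(-5676) = 11*(-64 + 11) + 5676 = 11*(-53) + 5676 = -583 + 5676 = 5093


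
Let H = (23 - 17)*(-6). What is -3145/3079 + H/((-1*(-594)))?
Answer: -109943/101607 ≈ -1.0820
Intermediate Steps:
H = -36 (H = 6*(-6) = -36)
-3145/3079 + H/((-1*(-594))) = -3145/3079 - 36/((-1*(-594))) = -3145*1/3079 - 36/594 = -3145/3079 - 36*1/594 = -3145/3079 - 2/33 = -109943/101607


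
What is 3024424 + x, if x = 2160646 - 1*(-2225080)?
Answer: 7410150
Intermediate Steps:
x = 4385726 (x = 2160646 + 2225080 = 4385726)
3024424 + x = 3024424 + 4385726 = 7410150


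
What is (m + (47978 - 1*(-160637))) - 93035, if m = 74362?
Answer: 189942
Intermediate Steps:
(m + (47978 - 1*(-160637))) - 93035 = (74362 + (47978 - 1*(-160637))) - 93035 = (74362 + (47978 + 160637)) - 93035 = (74362 + 208615) - 93035 = 282977 - 93035 = 189942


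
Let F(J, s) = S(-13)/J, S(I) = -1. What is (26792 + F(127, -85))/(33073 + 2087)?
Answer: 3402583/4465320 ≈ 0.76200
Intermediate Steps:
F(J, s) = -1/J
(26792 + F(127, -85))/(33073 + 2087) = (26792 - 1/127)/(33073 + 2087) = (26792 - 1*1/127)/35160 = (26792 - 1/127)*(1/35160) = (3402583/127)*(1/35160) = 3402583/4465320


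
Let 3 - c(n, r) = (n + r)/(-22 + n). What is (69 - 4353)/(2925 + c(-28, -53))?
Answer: -4200/2869 ≈ -1.4639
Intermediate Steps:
c(n, r) = 3 - (n + r)/(-22 + n)
(69 - 4353)/(2925 + c(-28, -53)) = (69 - 4353)/(2925 + (-66 - 1*(-53) + 2*(-28))/(-22 - 28)) = -4284/(2925 + (-66 + 53 - 56)/(-50)) = -4284/(2925 - 1/50*(-69)) = -4284/(2925 + 69/50) = -4284/146319/50 = -4284*50/146319 = -4200/2869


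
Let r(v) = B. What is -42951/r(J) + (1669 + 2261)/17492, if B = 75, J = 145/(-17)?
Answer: -125167357/218650 ≈ -572.46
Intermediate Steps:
J = -145/17 (J = 145*(-1/17) = -145/17 ≈ -8.5294)
r(v) = 75
-42951/r(J) + (1669 + 2261)/17492 = -42951/75 + (1669 + 2261)/17492 = -42951*1/75 + 3930*(1/17492) = -14317/25 + 1965/8746 = -125167357/218650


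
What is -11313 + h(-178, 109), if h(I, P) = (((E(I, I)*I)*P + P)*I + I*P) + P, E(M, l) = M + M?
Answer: -1229515944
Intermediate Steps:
E(M, l) = 2*M
h(I, P) = P + I*P + I*(P + 2*P*I²) (h(I, P) = ((((2*I)*I)*P + P)*I + I*P) + P = (((2*I²)*P + P)*I + I*P) + P = ((2*P*I² + P)*I + I*P) + P = ((P + 2*P*I²)*I + I*P) + P = (I*(P + 2*P*I²) + I*P) + P = (I*P + I*(P + 2*P*I²)) + P = P + I*P + I*(P + 2*P*I²))
-11313 + h(-178, 109) = -11313 + 109*(1 + 2*(-178) + 2*(-178)³) = -11313 + 109*(1 - 356 + 2*(-5639752)) = -11313 + 109*(1 - 356 - 11279504) = -11313 + 109*(-11279859) = -11313 - 1229504631 = -1229515944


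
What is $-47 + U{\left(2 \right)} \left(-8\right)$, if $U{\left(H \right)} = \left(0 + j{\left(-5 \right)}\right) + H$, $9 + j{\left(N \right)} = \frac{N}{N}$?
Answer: $1$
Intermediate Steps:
$j{\left(N \right)} = -8$ ($j{\left(N \right)} = -9 + \frac{N}{N} = -9 + 1 = -8$)
$U{\left(H \right)} = -8 + H$ ($U{\left(H \right)} = \left(0 - 8\right) + H = -8 + H$)
$-47 + U{\left(2 \right)} \left(-8\right) = -47 + \left(-8 + 2\right) \left(-8\right) = -47 - -48 = -47 + 48 = 1$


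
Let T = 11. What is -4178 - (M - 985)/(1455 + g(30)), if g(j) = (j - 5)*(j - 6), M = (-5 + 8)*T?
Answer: -8584838/2055 ≈ -4177.5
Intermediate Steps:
M = 33 (M = (-5 + 8)*11 = 3*11 = 33)
g(j) = (-6 + j)*(-5 + j) (g(j) = (-5 + j)*(-6 + j) = (-6 + j)*(-5 + j))
-4178 - (M - 985)/(1455 + g(30)) = -4178 - (33 - 985)/(1455 + (30 + 30**2 - 11*30)) = -4178 - (-952)/(1455 + (30 + 900 - 330)) = -4178 - (-952)/(1455 + 600) = -4178 - (-952)/2055 = -4178 - 1*(-952/2055) = -4178 + 952/2055 = -8584838/2055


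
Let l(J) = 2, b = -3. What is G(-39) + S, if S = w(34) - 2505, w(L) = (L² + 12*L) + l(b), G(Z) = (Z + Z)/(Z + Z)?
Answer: -938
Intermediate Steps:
G(Z) = 1 (G(Z) = (2*Z)/((2*Z)) = (2*Z)*(1/(2*Z)) = 1)
w(L) = 2 + L² + 12*L (w(L) = (L² + 12*L) + 2 = 2 + L² + 12*L)
S = -939 (S = (2 + 34² + 12*34) - 2505 = (2 + 1156 + 408) - 2505 = 1566 - 2505 = -939)
G(-39) + S = 1 - 939 = -938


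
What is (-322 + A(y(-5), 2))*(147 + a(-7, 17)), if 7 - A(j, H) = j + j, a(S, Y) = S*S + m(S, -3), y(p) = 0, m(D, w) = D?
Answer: -59535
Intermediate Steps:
a(S, Y) = S + S² (a(S, Y) = S*S + S = S² + S = S + S²)
A(j, H) = 7 - 2*j (A(j, H) = 7 - (j + j) = 7 - 2*j)
(-322 + A(y(-5), 2))*(147 + a(-7, 17)) = (-322 + (7 - 2*0))*(147 - 7*(1 - 7)) = (-322 + (7 + 0))*(147 - 7*(-6)) = (-322 + 7)*(147 + 42) = -315*189 = -59535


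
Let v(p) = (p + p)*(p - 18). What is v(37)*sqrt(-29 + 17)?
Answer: 2812*I*sqrt(3) ≈ 4870.5*I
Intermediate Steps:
v(p) = 2*p*(-18 + p) (v(p) = (2*p)*(-18 + p) = 2*p*(-18 + p))
v(37)*sqrt(-29 + 17) = (2*37*(-18 + 37))*sqrt(-29 + 17) = (2*37*19)*sqrt(-12) = 1406*(2*I*sqrt(3)) = 2812*I*sqrt(3)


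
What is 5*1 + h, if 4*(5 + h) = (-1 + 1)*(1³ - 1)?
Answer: 0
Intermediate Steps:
h = -5 (h = -5 + ((-1 + 1)*(1³ - 1))/4 = -5 + (0*(1 - 1))/4 = -5 + (0*0)/4 = -5 + (¼)*0 = -5 + 0 = -5)
5*1 + h = 5*1 - 5 = 5 - 5 = 0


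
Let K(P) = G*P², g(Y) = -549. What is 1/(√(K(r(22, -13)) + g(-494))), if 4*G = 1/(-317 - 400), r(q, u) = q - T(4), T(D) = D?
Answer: -I*√3485098/43746 ≈ -0.042675*I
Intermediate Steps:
r(q, u) = -4 + q (r(q, u) = q - 1*4 = q - 4 = -4 + q)
G = -1/2868 (G = 1/(4*(-317 - 400)) = (¼)/(-717) = (¼)*(-1/717) = -1/2868 ≈ -0.00034868)
K(P) = -P²/2868
1/(√(K(r(22, -13)) + g(-494))) = 1/(√(-(-4 + 22)²/2868 - 549)) = 1/(√(-1/2868*18² - 549)) = 1/(√(-1/2868*324 - 549)) = 1/(√(-27/239 - 549)) = 1/(√(-131238/239)) = 1/(3*I*√3485098/239) = -I*√3485098/43746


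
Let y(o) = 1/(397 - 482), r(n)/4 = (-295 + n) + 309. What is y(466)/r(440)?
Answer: -1/154360 ≈ -6.4784e-6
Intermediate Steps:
r(n) = 56 + 4*n (r(n) = 4*((-295 + n) + 309) = 4*(14 + n) = 56 + 4*n)
y(o) = -1/85 (y(o) = 1/(-85) = -1/85)
y(466)/r(440) = -1/(85*(56 + 4*440)) = -1/(85*(56 + 1760)) = -1/85/1816 = -1/85*1/1816 = -1/154360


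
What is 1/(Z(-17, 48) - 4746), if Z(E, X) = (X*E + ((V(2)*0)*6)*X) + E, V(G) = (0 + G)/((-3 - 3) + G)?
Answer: -1/5579 ≈ -0.00017924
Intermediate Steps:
V(G) = G/(-6 + G)
Z(E, X) = E + E*X (Z(E, X) = (X*E + (((2/(-6 + 2))*0)*6)*X) + E = (E*X + (((2/(-4))*0)*6)*X) + E = (E*X + (((2*(-¼))*0)*6)*X) + E = (E*X + (-½*0*6)*X) + E = (E*X + (0*6)*X) + E = (E*X + 0*X) + E = (E*X + 0) + E = E*X + E = E + E*X)
1/(Z(-17, 48) - 4746) = 1/(-17*(1 + 48) - 4746) = 1/(-17*49 - 4746) = 1/(-833 - 4746) = 1/(-5579) = -1/5579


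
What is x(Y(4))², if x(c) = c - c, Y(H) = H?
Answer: 0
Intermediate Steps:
x(c) = 0
x(Y(4))² = 0² = 0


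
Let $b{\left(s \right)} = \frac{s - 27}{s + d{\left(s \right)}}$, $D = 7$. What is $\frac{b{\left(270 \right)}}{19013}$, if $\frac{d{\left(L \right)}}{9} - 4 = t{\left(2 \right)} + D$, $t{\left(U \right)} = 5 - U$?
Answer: $\frac{27}{836572} \approx 3.2275 \cdot 10^{-5}$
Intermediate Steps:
$d{\left(L \right)} = 126$ ($d{\left(L \right)} = 36 + 9 \left(\left(5 - 2\right) + 7\right) = 36 + 9 \left(3 + 7\right) = 36 + 9 \cdot 10 = 36 + 90 = 126$)
$b{\left(s \right)} = \frac{-27 + s}{126 + s}$ ($b{\left(s \right)} = \frac{s - 27}{s + 126} = \frac{-27 + s}{126 + s}$)
$\frac{b{\left(270 \right)}}{19013} = \frac{\frac{1}{126 + 270} \left(-27 + 270\right)}{19013} = \frac{1}{396} \cdot 243 \cdot \frac{1}{19013} = \frac{27}{44} \cdot \frac{1}{19013} = \frac{27}{836572}$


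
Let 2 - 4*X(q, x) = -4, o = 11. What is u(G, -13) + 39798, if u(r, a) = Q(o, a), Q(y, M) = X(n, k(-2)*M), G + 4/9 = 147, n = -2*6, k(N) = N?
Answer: 79599/2 ≈ 39800.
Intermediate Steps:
n = -12
G = 1319/9 (G = -4/9 + 147 = 1319/9 ≈ 146.56)
X(q, x) = 3/2 (X(q, x) = 1/2 - 1/4*(-4) = 1/2 + 1 = 3/2)
Q(y, M) = 3/2
u(r, a) = 3/2
u(G, -13) + 39798 = 3/2 + 39798 = 79599/2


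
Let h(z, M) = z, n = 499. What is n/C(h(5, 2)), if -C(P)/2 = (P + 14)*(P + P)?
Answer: -499/380 ≈ -1.3132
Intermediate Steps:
C(P) = -4*P*(14 + P) (C(P) = -2*(P + 14)*(P + P) = -2*(14 + P)*2*P = -4*P*(14 + P))
n/C(h(5, 2)) = 499/((-4*5*(14 + 5))) = 499/((-4*5*19)) = 499/(-380) = 499*(-1/380) = -499/380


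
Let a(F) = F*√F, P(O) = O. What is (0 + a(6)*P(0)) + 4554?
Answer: 4554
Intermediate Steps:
a(F) = F^(3/2)
(0 + a(6)*P(0)) + 4554 = (0 + 6^(3/2)*0) + 4554 = (0 + (6*√6)*0) + 4554 = (0 + 0) + 4554 = 0 + 4554 = 4554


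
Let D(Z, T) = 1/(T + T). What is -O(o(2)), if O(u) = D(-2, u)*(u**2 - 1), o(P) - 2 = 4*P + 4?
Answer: -195/28 ≈ -6.9643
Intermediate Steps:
D(Z, T) = 1/(2*T)
o(P) = 6 + 4*P (o(P) = 2 + (4*P + 4) = 2 + (4 + 4*P) = 6 + 4*P)
O(u) = (-1 + u**2)/(2*u) (O(u) = (1/(2*u))*(u**2 - 1) = (1/(2*u))*(-1 + u**2) = (-1 + u**2)/(2*u))
-O(o(2)) = -(-1 + (6 + 4*2)**2)/(2*(6 + 4*2)) = -(-1 + (6 + 8)**2)/(2*(6 + 8)) = -(-1 + 14**2)/(2*14) = -(-1 + 196)/(2*14) = -195/(2*14) = -1*195/28 = -195/28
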